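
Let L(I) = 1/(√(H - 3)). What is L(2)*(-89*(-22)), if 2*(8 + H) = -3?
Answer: -1958*I*√2/5 ≈ -553.81*I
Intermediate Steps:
H = -19/2 (H = -8 + (½)*(-3) = -8 - 3/2 = -19/2 ≈ -9.5000)
L(I) = -I*√2/5 (L(I) = 1/(√(-19/2 - 3)) = 1/(√(-25/2)) = 1/(5*I*√2/2) = -I*√2/5)
L(2)*(-89*(-22)) = (-I*√2/5)*(-89*(-22)) = -I*√2/5*1958 = -1958*I*√2/5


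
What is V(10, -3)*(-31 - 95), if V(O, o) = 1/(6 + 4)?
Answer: -63/5 ≈ -12.600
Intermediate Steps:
V(O, o) = ⅒ (V(O, o) = 1/10 = ⅒)
V(10, -3)*(-31 - 95) = (-31 - 95)/10 = (⅒)*(-126) = -63/5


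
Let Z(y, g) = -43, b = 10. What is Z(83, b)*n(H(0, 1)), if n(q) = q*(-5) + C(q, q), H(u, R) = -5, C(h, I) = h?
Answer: -860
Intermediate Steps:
n(q) = -4*q (n(q) = q*(-5) + q = -5*q + q = -4*q)
Z(83, b)*n(H(0, 1)) = -(-172)*(-5) = -43*20 = -860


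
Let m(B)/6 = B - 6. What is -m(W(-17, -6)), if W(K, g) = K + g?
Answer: 174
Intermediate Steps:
m(B) = -36 + 6*B (m(B) = 6*(B - 6) = 6*(-6 + B) = -36 + 6*B)
-m(W(-17, -6)) = -(-36 + 6*(-17 - 6)) = -(-36 + 6*(-23)) = -(-36 - 138) = -1*(-174) = 174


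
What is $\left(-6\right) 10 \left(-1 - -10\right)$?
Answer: $-540$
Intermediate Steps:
$\left(-6\right) 10 \left(-1 - -10\right) = - 60 \left(-1 + 10\right) = \left(-60\right) 9 = -540$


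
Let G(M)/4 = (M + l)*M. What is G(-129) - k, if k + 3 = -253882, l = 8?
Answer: 316321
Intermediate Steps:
k = -253885 (k = -3 - 253882 = -253885)
G(M) = 4*M*(8 + M) (G(M) = 4*((M + 8)*M) = 4*((8 + M)*M) = 4*(M*(8 + M)) = 4*M*(8 + M))
G(-129) - k = 4*(-129)*(8 - 129) - 1*(-253885) = 4*(-129)*(-121) + 253885 = 62436 + 253885 = 316321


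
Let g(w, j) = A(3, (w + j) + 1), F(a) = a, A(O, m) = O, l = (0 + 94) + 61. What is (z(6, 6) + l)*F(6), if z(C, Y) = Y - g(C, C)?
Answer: 948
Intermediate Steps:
l = 155 (l = 94 + 61 = 155)
g(w, j) = 3
z(C, Y) = -3 + Y (z(C, Y) = Y - 1*3 = Y - 3 = -3 + Y)
(z(6, 6) + l)*F(6) = ((-3 + 6) + 155)*6 = (3 + 155)*6 = 158*6 = 948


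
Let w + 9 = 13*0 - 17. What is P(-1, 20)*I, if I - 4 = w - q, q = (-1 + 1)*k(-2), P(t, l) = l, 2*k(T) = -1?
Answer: -440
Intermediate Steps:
k(T) = -½ (k(T) = (½)*(-1) = -½)
w = -26 (w = -9 + (13*0 - 17) = -9 + (0 - 17) = -9 - 17 = -26)
q = 0 (q = (-1 + 1)*(-½) = 0*(-½) = 0)
I = -22 (I = 4 + (-26 - 1*0) = 4 + (-26 + 0) = 4 - 26 = -22)
P(-1, 20)*I = 20*(-22) = -440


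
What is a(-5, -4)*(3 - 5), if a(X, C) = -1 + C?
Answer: 10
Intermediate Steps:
a(-5, -4)*(3 - 5) = (-1 - 4)*(3 - 5) = -5*(-2) = 10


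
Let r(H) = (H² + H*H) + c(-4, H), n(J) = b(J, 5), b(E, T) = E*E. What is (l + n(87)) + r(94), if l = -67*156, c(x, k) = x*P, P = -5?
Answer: 14809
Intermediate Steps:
b(E, T) = E²
n(J) = J²
c(x, k) = -5*x (c(x, k) = x*(-5) = -5*x)
r(H) = 20 + 2*H² (r(H) = (H² + H*H) - 5*(-4) = (H² + H²) + 20 = 2*H² + 20 = 20 + 2*H²)
l = -10452
(l + n(87)) + r(94) = (-10452 + 87²) + (20 + 2*94²) = (-10452 + 7569) + (20 + 2*8836) = -2883 + (20 + 17672) = -2883 + 17692 = 14809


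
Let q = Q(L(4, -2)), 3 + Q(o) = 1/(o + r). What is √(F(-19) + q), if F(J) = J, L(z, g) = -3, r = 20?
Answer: I*√6341/17 ≈ 4.6841*I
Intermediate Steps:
Q(o) = -3 + 1/(20 + o) (Q(o) = -3 + 1/(o + 20) = -3 + 1/(20 + o))
q = -50/17 (q = (-59 - 3*(-3))/(20 - 3) = (-59 + 9)/17 = (1/17)*(-50) = -50/17 ≈ -2.9412)
√(F(-19) + q) = √(-19 - 50/17) = √(-373/17) = I*√6341/17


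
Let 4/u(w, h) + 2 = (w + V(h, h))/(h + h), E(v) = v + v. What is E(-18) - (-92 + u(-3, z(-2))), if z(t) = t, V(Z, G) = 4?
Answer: 520/9 ≈ 57.778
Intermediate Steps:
E(v) = 2*v
u(w, h) = 4/(-2 + (4 + w)/(2*h)) (u(w, h) = 4/(-2 + (w + 4)/(h + h)) = 4/(-2 + (4 + w)/((2*h))) = 4/(-2 + (4 + w)*(1/(2*h))) = 4/(-2 + (4 + w)/(2*h)))
E(-18) - (-92 + u(-3, z(-2))) = 2*(-18) - (-92 + 8*(-2)/(4 - 3 - 4*(-2))) = -36 - (-92 + 8*(-2)/(4 - 3 + 8)) = -36 - (-92 + 8*(-2)/9) = -36 - (-92 + 8*(-2)*(⅑)) = -36 - (-92 - 16/9) = -36 - 1*(-844/9) = -36 + 844/9 = 520/9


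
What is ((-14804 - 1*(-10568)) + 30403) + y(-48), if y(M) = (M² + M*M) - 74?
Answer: 30701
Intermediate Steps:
y(M) = -74 + 2*M² (y(M) = (M² + M²) - 74 = 2*M² - 74 = -74 + 2*M²)
((-14804 - 1*(-10568)) + 30403) + y(-48) = ((-14804 - 1*(-10568)) + 30403) + (-74 + 2*(-48)²) = ((-14804 + 10568) + 30403) + (-74 + 2*2304) = (-4236 + 30403) + (-74 + 4608) = 26167 + 4534 = 30701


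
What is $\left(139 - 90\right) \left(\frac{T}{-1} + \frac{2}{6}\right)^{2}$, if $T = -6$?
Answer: $\frac{17689}{9} \approx 1965.4$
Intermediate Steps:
$\left(139 - 90\right) \left(\frac{T}{-1} + \frac{2}{6}\right)^{2} = \left(139 - 90\right) \left(- \frac{6}{-1} + \frac{2}{6}\right)^{2} = 49 \left(\left(-6\right) \left(-1\right) + 2 \cdot \frac{1}{6}\right)^{2} = 49 \left(6 + \frac{1}{3}\right)^{2} = 49 \left(\frac{19}{3}\right)^{2} = 49 \cdot \frac{361}{9} = \frac{17689}{9}$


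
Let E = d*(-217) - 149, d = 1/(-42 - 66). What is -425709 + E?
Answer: -45992447/108 ≈ -4.2586e+5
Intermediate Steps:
d = -1/108 (d = 1/(-108) = -1/108 ≈ -0.0092593)
E = -15875/108 (E = -1/108*(-217) - 149 = 217/108 - 149 = -15875/108 ≈ -146.99)
-425709 + E = -425709 - 15875/108 = -45992447/108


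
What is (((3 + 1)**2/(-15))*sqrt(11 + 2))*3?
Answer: -16*sqrt(13)/5 ≈ -11.538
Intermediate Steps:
(((3 + 1)**2/(-15))*sqrt(11 + 2))*3 = ((4**2*(-1/15))*sqrt(13))*3 = ((16*(-1/15))*sqrt(13))*3 = -16*sqrt(13)/15*3 = -16*sqrt(13)/5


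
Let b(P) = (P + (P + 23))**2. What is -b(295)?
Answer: -375769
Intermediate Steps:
b(P) = (23 + 2*P)**2 (b(P) = (P + (23 + P))**2 = (23 + 2*P)**2)
-b(295) = -(23 + 2*295)**2 = -(23 + 590)**2 = -1*613**2 = -1*375769 = -375769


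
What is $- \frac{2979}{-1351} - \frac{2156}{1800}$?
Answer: $\frac{612361}{607950} \approx 1.0073$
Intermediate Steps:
$- \frac{2979}{-1351} - \frac{2156}{1800} = \left(-2979\right) \left(- \frac{1}{1351}\right) - \frac{539}{450} = \frac{2979}{1351} - \frac{539}{450} = \frac{612361}{607950}$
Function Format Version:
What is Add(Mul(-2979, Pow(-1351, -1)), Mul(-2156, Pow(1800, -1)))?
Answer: Rational(612361, 607950) ≈ 1.0073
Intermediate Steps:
Add(Mul(-2979, Pow(-1351, -1)), Mul(-2156, Pow(1800, -1))) = Add(Mul(-2979, Rational(-1, 1351)), Mul(-2156, Rational(1, 1800))) = Add(Rational(2979, 1351), Rational(-539, 450)) = Rational(612361, 607950)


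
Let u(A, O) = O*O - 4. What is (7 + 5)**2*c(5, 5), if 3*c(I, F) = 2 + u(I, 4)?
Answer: 672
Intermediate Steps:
u(A, O) = -4 + O**2 (u(A, O) = O**2 - 4 = -4 + O**2)
c(I, F) = 14/3 (c(I, F) = (2 + (-4 + 4**2))/3 = (2 + (-4 + 16))/3 = (2 + 12)/3 = (1/3)*14 = 14/3)
(7 + 5)**2*c(5, 5) = (7 + 5)**2*(14/3) = 12**2*(14/3) = 144*(14/3) = 672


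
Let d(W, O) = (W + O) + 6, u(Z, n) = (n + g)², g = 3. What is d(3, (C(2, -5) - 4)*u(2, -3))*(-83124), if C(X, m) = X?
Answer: -748116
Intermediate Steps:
u(Z, n) = (3 + n)² (u(Z, n) = (n + 3)² = (3 + n)²)
d(W, O) = 6 + O + W (d(W, O) = (O + W) + 6 = 6 + O + W)
d(3, (C(2, -5) - 4)*u(2, -3))*(-83124) = (6 + (2 - 4)*(3 - 3)² + 3)*(-83124) = (6 - 2*0² + 3)*(-83124) = (6 - 2*0 + 3)*(-83124) = (6 + 0 + 3)*(-83124) = 9*(-83124) = -748116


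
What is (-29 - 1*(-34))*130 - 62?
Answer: 588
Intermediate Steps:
(-29 - 1*(-34))*130 - 62 = (-29 + 34)*130 - 62 = 5*130 - 62 = 650 - 62 = 588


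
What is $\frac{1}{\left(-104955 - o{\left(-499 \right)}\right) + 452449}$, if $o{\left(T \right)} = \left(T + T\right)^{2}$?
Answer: $- \frac{1}{648510} \approx -1.542 \cdot 10^{-6}$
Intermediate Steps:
$o{\left(T \right)} = 4 T^{2}$ ($o{\left(T \right)} = \left(2 T\right)^{2} = 4 T^{2}$)
$\frac{1}{\left(-104955 - o{\left(-499 \right)}\right) + 452449} = \frac{1}{\left(-104955 - 4 \left(-499\right)^{2}\right) + 452449} = \frac{1}{\left(-104955 - 4 \cdot 249001\right) + 452449} = \frac{1}{\left(-104955 - 996004\right) + 452449} = \frac{1}{-1100959 + 452449} = \frac{1}{-648510} = - \frac{1}{648510}$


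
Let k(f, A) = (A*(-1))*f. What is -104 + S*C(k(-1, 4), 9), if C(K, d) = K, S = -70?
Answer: -384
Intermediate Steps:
k(f, A) = -A*f (k(f, A) = (-A)*f = -A*f)
-104 + S*C(k(-1, 4), 9) = -104 - (-70)*4*(-1) = -104 - 70*4 = -104 - 280 = -384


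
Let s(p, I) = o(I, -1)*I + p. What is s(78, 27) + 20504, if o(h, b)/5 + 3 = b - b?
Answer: 20177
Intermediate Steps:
o(h, b) = -15 (o(h, b) = -15 + 5*(b - b) = -15 + 5*0 = -15 + 0 = -15)
s(p, I) = p - 15*I (s(p, I) = -15*I + p = p - 15*I)
s(78, 27) + 20504 = (78 - 15*27) + 20504 = (78 - 405) + 20504 = -327 + 20504 = 20177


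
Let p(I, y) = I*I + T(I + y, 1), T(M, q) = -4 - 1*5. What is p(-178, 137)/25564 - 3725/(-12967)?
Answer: 72279375/47355484 ≈ 1.5263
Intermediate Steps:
T(M, q) = -9 (T(M, q) = -4 - 5 = -9)
p(I, y) = -9 + I² (p(I, y) = I*I - 9 = I² - 9 = -9 + I²)
p(-178, 137)/25564 - 3725/(-12967) = (-9 + (-178)²)/25564 - 3725/(-12967) = (-9 + 31684)*(1/25564) - 3725*(-1/12967) = 31675*(1/25564) + 3725/12967 = 4525/3652 + 3725/12967 = 72279375/47355484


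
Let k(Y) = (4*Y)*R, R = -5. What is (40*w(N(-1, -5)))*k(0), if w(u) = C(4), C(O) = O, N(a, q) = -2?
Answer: 0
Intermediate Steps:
k(Y) = -20*Y (k(Y) = (4*Y)*(-5) = -20*Y)
w(u) = 4
(40*w(N(-1, -5)))*k(0) = (40*4)*(-20*0) = 160*0 = 0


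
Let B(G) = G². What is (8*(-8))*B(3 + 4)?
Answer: -3136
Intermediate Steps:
(8*(-8))*B(3 + 4) = (8*(-8))*(3 + 4)² = -64*7² = -64*49 = -3136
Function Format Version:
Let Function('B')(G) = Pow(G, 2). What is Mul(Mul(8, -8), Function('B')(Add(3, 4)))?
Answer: -3136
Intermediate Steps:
Mul(Mul(8, -8), Function('B')(Add(3, 4))) = Mul(Mul(8, -8), Pow(Add(3, 4), 2)) = Mul(-64, Pow(7, 2)) = Mul(-64, 49) = -3136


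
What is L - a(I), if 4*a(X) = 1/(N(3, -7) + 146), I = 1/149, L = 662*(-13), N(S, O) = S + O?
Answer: -4888209/568 ≈ -8606.0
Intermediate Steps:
N(S, O) = O + S
L = -8606
I = 1/149 ≈ 0.0067114
a(X) = 1/568 (a(X) = 1/(4*((-7 + 3) + 146)) = 1/(4*(-4 + 146)) = (1/4)/142 = (1/4)*(1/142) = 1/568)
L - a(I) = -8606 - 1*1/568 = -8606 - 1/568 = -4888209/568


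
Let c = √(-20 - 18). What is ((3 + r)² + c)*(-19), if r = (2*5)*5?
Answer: -53371 - 19*I*√38 ≈ -53371.0 - 117.12*I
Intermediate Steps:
r = 50 (r = 10*5 = 50)
c = I*√38 (c = √(-38) = I*√38 ≈ 6.1644*I)
((3 + r)² + c)*(-19) = ((3 + 50)² + I*√38)*(-19) = (53² + I*√38)*(-19) = (2809 + I*√38)*(-19) = -53371 - 19*I*√38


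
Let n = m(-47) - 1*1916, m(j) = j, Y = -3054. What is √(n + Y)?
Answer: I*√5017 ≈ 70.831*I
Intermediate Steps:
n = -1963 (n = -47 - 1*1916 = -47 - 1916 = -1963)
√(n + Y) = √(-1963 - 3054) = √(-5017) = I*√5017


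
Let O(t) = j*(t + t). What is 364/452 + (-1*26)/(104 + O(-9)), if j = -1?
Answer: 4082/6893 ≈ 0.59219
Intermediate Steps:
O(t) = -2*t (O(t) = -(t + t) = -2*t)
364/452 + (-1*26)/(104 + O(-9)) = 364/452 + (-1*26)/(104 - 2*(-9)) = 364*(1/452) - 26/(104 + 18) = 91/113 - 26/122 = 91/113 - 26*1/122 = 91/113 - 13/61 = 4082/6893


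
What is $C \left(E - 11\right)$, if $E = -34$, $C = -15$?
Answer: $675$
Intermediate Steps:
$C \left(E - 11\right) = - 15 \left(-34 - 11\right) = \left(-15\right) \left(-45\right) = 675$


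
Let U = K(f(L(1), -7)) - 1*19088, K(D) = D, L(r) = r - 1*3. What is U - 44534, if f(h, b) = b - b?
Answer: -63622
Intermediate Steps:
L(r) = -3 + r (L(r) = r - 3 = -3 + r)
f(h, b) = 0
U = -19088 (U = 0 - 1*19088 = 0 - 19088 = -19088)
U - 44534 = -19088 - 44534 = -63622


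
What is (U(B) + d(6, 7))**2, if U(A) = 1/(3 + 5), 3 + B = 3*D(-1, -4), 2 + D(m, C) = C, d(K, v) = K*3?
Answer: 21025/64 ≈ 328.52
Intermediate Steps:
d(K, v) = 3*K
D(m, C) = -2 + C
B = -21 (B = -3 + 3*(-2 - 4) = -3 + 3*(-6) = -3 - 18 = -21)
U(A) = 1/8
(U(B) + d(6, 7))**2 = (1/8 + 3*6)**2 = (1/8 + 18)**2 = (145/8)**2 = 21025/64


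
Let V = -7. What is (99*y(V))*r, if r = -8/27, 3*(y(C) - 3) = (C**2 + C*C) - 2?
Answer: -3080/3 ≈ -1026.7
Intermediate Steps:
y(C) = 7/3 + 2*C**2/3 (y(C) = 3 + ((C**2 + C*C) - 2)/3 = 3 + ((C**2 + C**2) - 2)/3 = 3 + (2*C**2 - 2)/3 = 3 + (-2 + 2*C**2)/3 = 3 + (-2/3 + 2*C**2/3) = 7/3 + 2*C**2/3)
r = -8/27 (r = -8*1/27 = -8/27 ≈ -0.29630)
(99*y(V))*r = (99*(7/3 + (2/3)*(-7)**2))*(-8/27) = (99*(7/3 + (2/3)*49))*(-8/27) = (99*(7/3 + 98/3))*(-8/27) = (99*35)*(-8/27) = 3465*(-8/27) = -3080/3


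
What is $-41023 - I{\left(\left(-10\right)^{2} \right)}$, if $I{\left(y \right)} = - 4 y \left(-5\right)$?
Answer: $-43023$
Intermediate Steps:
$I{\left(y \right)} = 20 y$
$-41023 - I{\left(\left(-10\right)^{2} \right)} = -41023 - 20 \left(-10\right)^{2} = -41023 - 20 \cdot 100 = -41023 - 2000 = -43023$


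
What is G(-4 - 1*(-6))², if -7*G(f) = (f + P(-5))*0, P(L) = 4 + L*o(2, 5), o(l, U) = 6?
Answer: 0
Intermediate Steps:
P(L) = 4 + 6*L (P(L) = 4 + L*6 = 4 + 6*L)
G(f) = 0 (G(f) = -(f + (4 + 6*(-5)))*0/7 = -(f + (4 - 30))*0/7 = -(f - 26)*0/7 = -(-26 + f)*0/7 = -⅐*0 = 0)
G(-4 - 1*(-6))² = 0² = 0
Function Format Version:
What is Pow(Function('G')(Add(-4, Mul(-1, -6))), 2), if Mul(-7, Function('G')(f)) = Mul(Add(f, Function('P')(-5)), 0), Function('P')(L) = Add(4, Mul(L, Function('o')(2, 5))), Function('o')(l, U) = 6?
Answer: 0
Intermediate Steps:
Function('P')(L) = Add(4, Mul(6, L)) (Function('P')(L) = Add(4, Mul(L, 6)) = Add(4, Mul(6, L)))
Function('G')(f) = 0 (Function('G')(f) = Mul(Rational(-1, 7), Mul(Add(f, Add(4, Mul(6, -5))), 0)) = Mul(Rational(-1, 7), Mul(Add(f, Add(4, -30)), 0)) = Mul(Rational(-1, 7), Mul(Add(f, -26), 0)) = Mul(Rational(-1, 7), Mul(Add(-26, f), 0)) = Mul(Rational(-1, 7), 0) = 0)
Pow(Function('G')(Add(-4, Mul(-1, -6))), 2) = Pow(0, 2) = 0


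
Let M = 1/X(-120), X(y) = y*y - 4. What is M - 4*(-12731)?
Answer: 733101905/14396 ≈ 50924.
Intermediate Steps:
X(y) = -4 + y² (X(y) = y² - 4 = -4 + y²)
M = 1/14396 (M = 1/(-4 + (-120)²) = 1/(-4 + 14400) = 1/14396 ≈ 6.9464e-5)
M - 4*(-12731) = 1/14396 - 4*(-12731) = 1/14396 + 50924 = 733101905/14396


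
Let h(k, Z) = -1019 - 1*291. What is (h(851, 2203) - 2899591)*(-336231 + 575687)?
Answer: -694638149856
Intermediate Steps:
h(k, Z) = -1310 (h(k, Z) = -1019 - 291 = -1310)
(h(851, 2203) - 2899591)*(-336231 + 575687) = (-1310 - 2899591)*(-336231 + 575687) = -2900901*239456 = -694638149856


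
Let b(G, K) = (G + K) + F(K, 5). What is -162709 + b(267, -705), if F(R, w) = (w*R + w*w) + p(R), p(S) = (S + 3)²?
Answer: 326157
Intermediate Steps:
p(S) = (3 + S)²
F(R, w) = w² + (3 + R)² + R*w (F(R, w) = (w*R + w*w) + (3 + R)² = (R*w + w²) + (3 + R)² = (w² + R*w) + (3 + R)² = w² + (3 + R)² + R*w)
b(G, K) = 25 + G + (3 + K)² + 6*K (b(G, K) = (G + K) + (5² + (3 + K)² + K*5) = (G + K) + (25 + (3 + K)² + 5*K) = 25 + G + (3 + K)² + 6*K)
-162709 + b(267, -705) = -162709 + (34 + 267 + (-705)² + 12*(-705)) = -162709 + (34 + 267 + 497025 - 8460) = -162709 + 488866 = 326157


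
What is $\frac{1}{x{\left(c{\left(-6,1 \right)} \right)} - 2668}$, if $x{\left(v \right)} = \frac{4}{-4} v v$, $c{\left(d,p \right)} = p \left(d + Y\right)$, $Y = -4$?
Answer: $- \frac{1}{2768} \approx -0.00036127$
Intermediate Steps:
$c{\left(d,p \right)} = p \left(-4 + d\right)$ ($c{\left(d,p \right)} = p \left(d - 4\right) = p \left(-4 + d\right)$)
$x{\left(v \right)} = - v^{2}$ ($x{\left(v \right)} = 4 \left(- \frac{1}{4}\right) v v = - v v = - v^{2}$)
$\frac{1}{x{\left(c{\left(-6,1 \right)} \right)} - 2668} = \frac{1}{- \left(1 \left(-4 - 6\right)\right)^{2} - 2668} = \frac{1}{- \left(1 \left(-10\right)\right)^{2} - 2668} = \frac{1}{- \left(-10\right)^{2} - 2668} = \frac{1}{\left(-1\right) 100 - 2668} = \frac{1}{-100 - 2668} = \frac{1}{-2768} = - \frac{1}{2768}$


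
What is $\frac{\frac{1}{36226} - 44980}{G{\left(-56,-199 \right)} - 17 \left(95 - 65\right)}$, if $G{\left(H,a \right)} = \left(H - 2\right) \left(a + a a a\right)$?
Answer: $- \frac{1629445479}{16558389248924} \approx -9.8406 \cdot 10^{-5}$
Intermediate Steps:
$G{\left(H,a \right)} = \left(-2 + H\right) \left(a + a^{3}\right)$ ($G{\left(H,a \right)} = \left(-2 + H\right) \left(a + a^{2} a\right) = \left(-2 + H\right) \left(a + a^{3}\right)$)
$\frac{\frac{1}{36226} - 44980}{G{\left(-56,-199 \right)} - 17 \left(95 - 65\right)} = \frac{\frac{1}{36226} - 44980}{- 199 \left(-2 - 56 - 2 \left(-199\right)^{2} - 56 \left(-199\right)^{2}\right) - 17 \left(95 - 65\right)} = \frac{\frac{1}{36226} - 44980}{- 199 \left(-2 - 56 - 79202 - 2217656\right) - 510} = - \frac{1629445479}{36226 \left(- 199 \left(-2 - 56 - 79202 - 2217656\right) - 510\right)} = - \frac{1629445479}{36226 \left(\left(-199\right) \left(-2296916\right) - 510\right)} = - \frac{1629445479}{36226 \left(457086284 - 510\right)} = - \frac{1629445479}{36226 \cdot 457085774} = \left(- \frac{1629445479}{36226}\right) \frac{1}{457085774} = - \frac{1629445479}{16558389248924}$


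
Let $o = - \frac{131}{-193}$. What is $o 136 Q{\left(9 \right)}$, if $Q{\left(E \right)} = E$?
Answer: $\frac{160344}{193} \approx 830.8$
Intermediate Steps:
$o = \frac{131}{193}$ ($o = \left(-131\right) \left(- \frac{1}{193}\right) = \frac{131}{193} \approx 0.67876$)
$o 136 Q{\left(9 \right)} = \frac{131}{193} \cdot 136 \cdot 9 = \frac{17816}{193} \cdot 9 = \frac{160344}{193}$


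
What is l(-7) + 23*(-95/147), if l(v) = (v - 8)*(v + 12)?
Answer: -13210/147 ≈ -89.864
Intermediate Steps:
l(v) = (-8 + v)*(12 + v)
l(-7) + 23*(-95/147) = (-96 + (-7)**2 + 4*(-7)) + 23*(-95/147) = (-96 + 49 - 28) + 23*(-95*1/147) = -75 + 23*(-95/147) = -75 - 2185/147 = -13210/147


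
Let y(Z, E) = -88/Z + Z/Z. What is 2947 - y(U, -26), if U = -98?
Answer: 144310/49 ≈ 2945.1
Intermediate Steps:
y(Z, E) = 1 - 88/Z (y(Z, E) = -88/Z + 1 = 1 - 88/Z)
2947 - y(U, -26) = 2947 - (-88 - 98)/(-98) = 2947 - (-1)*(-186)/98 = 2947 - 1*93/49 = 2947 - 93/49 = 144310/49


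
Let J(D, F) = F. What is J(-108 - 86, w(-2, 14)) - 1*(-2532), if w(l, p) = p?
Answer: 2546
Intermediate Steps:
J(-108 - 86, w(-2, 14)) - 1*(-2532) = 14 - 1*(-2532) = 14 + 2532 = 2546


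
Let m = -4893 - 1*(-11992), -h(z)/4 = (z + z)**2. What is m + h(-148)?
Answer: -343365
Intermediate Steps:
h(z) = -16*z**2 (h(z) = -4*(z + z)**2 = -4*4*z**2 = -16*z**2)
m = 7099 (m = -4893 + 11992 = 7099)
m + h(-148) = 7099 - 16*(-148)**2 = 7099 - 16*21904 = 7099 - 350464 = -343365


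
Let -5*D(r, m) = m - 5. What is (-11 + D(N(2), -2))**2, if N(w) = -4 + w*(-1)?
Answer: 2304/25 ≈ 92.160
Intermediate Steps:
N(w) = -4 - w
D(r, m) = 1 - m/5 (D(r, m) = -(m - 5)/5 = -(-5 + m)/5 = 1 - m/5)
(-11 + D(N(2), -2))**2 = (-11 + (1 - 1/5*(-2)))**2 = (-11 + (1 + 2/5))**2 = (-11 + 7/5)**2 = (-48/5)**2 = 2304/25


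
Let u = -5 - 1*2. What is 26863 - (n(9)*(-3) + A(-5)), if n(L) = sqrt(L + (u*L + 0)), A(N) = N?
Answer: 26868 + 9*I*sqrt(6) ≈ 26868.0 + 22.045*I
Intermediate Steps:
u = -7 (u = -5 - 2 = -7)
n(L) = sqrt(6)*sqrt(-L) (n(L) = sqrt(L + (-7*L + 0)) = sqrt(L - 7*L) = sqrt(-6*L) = sqrt(6)*sqrt(-L))
26863 - (n(9)*(-3) + A(-5)) = 26863 - ((sqrt(6)*sqrt(-1*9))*(-3) - 5) = 26863 - ((sqrt(6)*sqrt(-9))*(-3) - 5) = 26863 - ((sqrt(6)*(3*I))*(-3) - 5) = 26863 - ((3*I*sqrt(6))*(-3) - 5) = 26863 - (-9*I*sqrt(6) - 5) = 26863 - (-5 - 9*I*sqrt(6)) = 26863 + (5 + 9*I*sqrt(6)) = 26868 + 9*I*sqrt(6)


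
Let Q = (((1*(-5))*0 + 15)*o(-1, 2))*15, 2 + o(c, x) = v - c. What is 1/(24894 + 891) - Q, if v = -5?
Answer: 34809751/25785 ≈ 1350.0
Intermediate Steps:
o(c, x) = -7 - c (o(c, x) = -2 + (-5 - c) = -7 - c)
Q = -1350 (Q = (((1*(-5))*0 + 15)*(-7 - 1*(-1)))*15 = ((-5*0 + 15)*(-7 + 1))*15 = ((0 + 15)*(-6))*15 = (15*(-6))*15 = -90*15 = -1350)
1/(24894 + 891) - Q = 1/(24894 + 891) - 1*(-1350) = 1/25785 + 1350 = 34809751/25785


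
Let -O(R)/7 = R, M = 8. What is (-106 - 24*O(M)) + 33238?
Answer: 34476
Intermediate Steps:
O(R) = -7*R
(-106 - 24*O(M)) + 33238 = (-106 - (-168)*8) + 33238 = (-106 - 24*(-56)) + 33238 = (-106 + 1344) + 33238 = 1238 + 33238 = 34476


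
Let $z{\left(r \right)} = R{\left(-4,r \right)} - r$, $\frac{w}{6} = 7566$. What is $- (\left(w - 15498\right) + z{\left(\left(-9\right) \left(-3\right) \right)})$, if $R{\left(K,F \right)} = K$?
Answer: $-29867$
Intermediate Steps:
$w = 45396$ ($w = 6 \cdot 7566 = 45396$)
$z{\left(r \right)} = -4 - r$
$- (\left(w - 15498\right) + z{\left(\left(-9\right) \left(-3\right) \right)}) = - (\left(45396 - 15498\right) - \left(4 - -27\right)) = - (29898 - 31) = \left(-1\right) 29867 = -29867$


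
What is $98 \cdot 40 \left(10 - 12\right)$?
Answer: $-7840$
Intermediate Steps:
$98 \cdot 40 \left(10 - 12\right) = 3920 \left(-2\right) = -7840$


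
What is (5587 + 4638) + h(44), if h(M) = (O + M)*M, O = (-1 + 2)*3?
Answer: 12293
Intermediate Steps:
O = 3 (O = 1*3 = 3)
h(M) = M*(3 + M) (h(M) = (3 + M)*M = M*(3 + M))
(5587 + 4638) + h(44) = (5587 + 4638) + 44*(3 + 44) = 10225 + 44*47 = 10225 + 2068 = 12293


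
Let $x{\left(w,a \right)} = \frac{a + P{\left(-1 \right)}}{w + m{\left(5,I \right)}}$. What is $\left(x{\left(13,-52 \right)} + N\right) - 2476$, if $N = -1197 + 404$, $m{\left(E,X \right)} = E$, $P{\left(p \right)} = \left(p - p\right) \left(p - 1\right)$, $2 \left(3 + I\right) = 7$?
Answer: $- \frac{29447}{9} \approx -3271.9$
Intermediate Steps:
$I = \frac{1}{2}$ ($I = -3 + \frac{1}{2} \cdot 7 = -3 + \frac{7}{2} = \frac{1}{2} \approx 0.5$)
$P{\left(p \right)} = 0$ ($P{\left(p \right)} = 0 \left(-1 + p\right) = 0$)
$N = -793$
$x{\left(w,a \right)} = \frac{a}{5 + w}$ ($x{\left(w,a \right)} = \frac{a + 0}{w + 5} = \frac{a}{5 + w}$)
$\left(x{\left(13,-52 \right)} + N\right) - 2476 = \left(- \frac{52}{5 + 13} - 793\right) - 2476 = \left(- \frac{52}{18} - 793\right) - 2476 = \left(\left(-52\right) \frac{1}{18} - 793\right) - 2476 = \left(- \frac{26}{9} - 793\right) - 2476 = - \frac{7163}{9} - 2476 = - \frac{29447}{9}$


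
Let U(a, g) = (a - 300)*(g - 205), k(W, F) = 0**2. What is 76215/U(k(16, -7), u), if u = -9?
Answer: 5081/4280 ≈ 1.1871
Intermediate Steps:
k(W, F) = 0
U(a, g) = (-300 + a)*(-205 + g)
76215/U(k(16, -7), u) = 76215/(61500 - 300*(-9) - 205*0 + 0*(-9)) = 76215/(61500 + 2700 + 0 + 0) = 76215/64200 = 76215*(1/64200) = 5081/4280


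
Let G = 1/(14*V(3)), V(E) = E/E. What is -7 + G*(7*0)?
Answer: -7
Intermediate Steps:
V(E) = 1
G = 1/14 (G = 1/(14*1) = (1/14)*1 = 1/14 ≈ 0.071429)
-7 + G*(7*0) = -7 + (7*0)/14 = -7 + (1/14)*0 = -7 + 0 = -7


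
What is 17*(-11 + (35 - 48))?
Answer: -408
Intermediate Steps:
17*(-11 + (35 - 48)) = 17*(-11 - 13) = 17*(-24) = -408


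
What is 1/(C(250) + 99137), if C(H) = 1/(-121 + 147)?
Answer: 26/2577563 ≈ 1.0087e-5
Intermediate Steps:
C(H) = 1/26
1/(C(250) + 99137) = 1/(1/26 + 99137) = 1/(2577563/26) = 26/2577563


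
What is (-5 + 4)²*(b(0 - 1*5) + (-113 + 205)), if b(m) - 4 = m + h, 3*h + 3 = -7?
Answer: 263/3 ≈ 87.667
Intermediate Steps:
h = -10/3 (h = -1 + (⅓)*(-7) = -1 - 7/3 = -10/3 ≈ -3.3333)
b(m) = ⅔ + m (b(m) = 4 + (m - 10/3) = 4 + (-10/3 + m) = ⅔ + m)
(-5 + 4)²*(b(0 - 1*5) + (-113 + 205)) = (-5 + 4)²*((⅔ + (0 - 1*5)) + (-113 + 205)) = (-1)²*((⅔ + (0 - 5)) + 92) = 1*((⅔ - 5) + 92) = 1*(-13/3 + 92) = 1*(263/3) = 263/3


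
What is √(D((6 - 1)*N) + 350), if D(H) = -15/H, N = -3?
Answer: 3*√39 ≈ 18.735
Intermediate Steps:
√(D((6 - 1)*N) + 350) = √(-15*(-1/(3*(6 - 1))) + 350) = √(-15/(5*(-3)) + 350) = √(-15/(-15) + 350) = √(-15*(-1/15) + 350) = √(1 + 350) = √351 = 3*√39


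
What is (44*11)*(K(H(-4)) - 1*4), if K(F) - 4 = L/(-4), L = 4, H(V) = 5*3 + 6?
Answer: -484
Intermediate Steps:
H(V) = 21 (H(V) = 15 + 6 = 21)
K(F) = 3 (K(F) = 4 + 4/(-4) = 4 + 4*(-¼) = 4 - 1 = 3)
(44*11)*(K(H(-4)) - 1*4) = (44*11)*(3 - 1*4) = 484*(3 - 4) = 484*(-1) = -484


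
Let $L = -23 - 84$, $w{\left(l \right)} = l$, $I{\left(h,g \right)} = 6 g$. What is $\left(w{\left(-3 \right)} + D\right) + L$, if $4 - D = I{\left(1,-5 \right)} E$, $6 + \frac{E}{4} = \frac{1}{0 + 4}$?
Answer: $-796$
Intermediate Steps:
$E = -23$ ($E = -24 + \frac{4}{0 + 4} = -24 + \frac{4}{4} = -24 + 4 \cdot \frac{1}{4} = -24 + 1 = -23$)
$D = -686$ ($D = 4 - 6 \left(-5\right) \left(-23\right) = 4 - \left(-30\right) \left(-23\right) = 4 - 690 = -686$)
$L = -107$
$\left(w{\left(-3 \right)} + D\right) + L = \left(-3 - 686\right) - 107 = -689 - 107 = -796$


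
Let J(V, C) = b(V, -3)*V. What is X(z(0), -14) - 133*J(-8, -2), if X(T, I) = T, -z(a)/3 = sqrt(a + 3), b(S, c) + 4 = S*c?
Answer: 21280 - 3*sqrt(3) ≈ 21275.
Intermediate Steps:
b(S, c) = -4 + S*c
J(V, C) = V*(-4 - 3*V) (J(V, C) = (-4 + V*(-3))*V = (-4 - 3*V)*V = V*(-4 - 3*V))
z(a) = -3*sqrt(3 + a) (z(a) = -3*sqrt(a + 3) = -3*sqrt(3 + a))
X(z(0), -14) - 133*J(-8, -2) = -3*sqrt(3 + 0) - (-1064)*(-4 - 3*(-8)) = -3*sqrt(3) - (-1064)*(-4 + 24) = -3*sqrt(3) - (-1064)*20 = -3*sqrt(3) - 133*(-160) = -3*sqrt(3) + 21280 = 21280 - 3*sqrt(3)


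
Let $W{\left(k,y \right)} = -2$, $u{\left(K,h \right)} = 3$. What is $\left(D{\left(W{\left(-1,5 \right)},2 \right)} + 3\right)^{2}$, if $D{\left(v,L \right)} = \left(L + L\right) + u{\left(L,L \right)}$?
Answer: $100$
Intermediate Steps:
$D{\left(v,L \right)} = 3 + 2 L$ ($D{\left(v,L \right)} = \left(L + L\right) + 3 = 2 L + 3 = 3 + 2 L$)
$\left(D{\left(W{\left(-1,5 \right)},2 \right)} + 3\right)^{2} = \left(\left(3 + 2 \cdot 2\right) + 3\right)^{2} = \left(\left(3 + 4\right) + 3\right)^{2} = \left(7 + 3\right)^{2} = 10^{2} = 100$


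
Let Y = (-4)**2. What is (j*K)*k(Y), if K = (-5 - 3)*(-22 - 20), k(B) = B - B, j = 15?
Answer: 0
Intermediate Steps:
Y = 16
k(B) = 0
K = 336 (K = -8*(-42) = 336)
(j*K)*k(Y) = (15*336)*0 = 5040*0 = 0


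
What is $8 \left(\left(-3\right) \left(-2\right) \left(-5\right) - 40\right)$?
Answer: $-560$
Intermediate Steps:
$8 \left(\left(-3\right) \left(-2\right) \left(-5\right) - 40\right) = 8 \left(6 \left(-5\right) - 40\right) = 8 \left(-30 - 40\right) = 8 \left(-70\right) = -560$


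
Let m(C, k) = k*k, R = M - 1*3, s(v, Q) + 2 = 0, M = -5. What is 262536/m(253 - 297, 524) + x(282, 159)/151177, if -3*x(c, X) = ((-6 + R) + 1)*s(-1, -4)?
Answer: 1144818035/1197391614 ≈ 0.95609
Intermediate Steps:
s(v, Q) = -2 (s(v, Q) = -2 + 0 = -2)
R = -8 (R = -5 - 1*3 = -5 - 3 = -8)
x(c, X) = -26/3 (x(c, X) = -((-6 - 8) + 1)*(-2)/3 = -(-14 + 1)*(-2)/3 = -(-13)*(-2)/3 = -⅓*26 = -26/3)
m(C, k) = k²
262536/m(253 - 297, 524) + x(282, 159)/151177 = 262536/(524²) - 26/3/151177 = 262536/274576 - 26/3*1/151177 = 262536*(1/274576) - 2/34887 = 32817/34322 - 2/34887 = 1144818035/1197391614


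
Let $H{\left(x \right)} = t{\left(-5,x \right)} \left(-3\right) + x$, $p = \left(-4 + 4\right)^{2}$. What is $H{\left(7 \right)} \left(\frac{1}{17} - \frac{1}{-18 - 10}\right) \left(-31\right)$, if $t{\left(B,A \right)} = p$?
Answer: $- \frac{1395}{68} \approx -20.515$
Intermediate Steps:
$p = 0$ ($p = 0^{2} = 0$)
$t{\left(B,A \right)} = 0$
$H{\left(x \right)} = x$ ($H{\left(x \right)} = 0 \left(-3\right) + x = 0 + x = x$)
$H{\left(7 \right)} \left(\frac{1}{17} - \frac{1}{-18 - 10}\right) \left(-31\right) = 7 \left(\frac{1}{17} - \frac{1}{-18 - 10}\right) \left(-31\right) = 7 \left(\frac{1}{17} - \frac{1}{-28}\right) \left(-31\right) = 7 \left(\frac{1}{17} - - \frac{1}{28}\right) \left(-31\right) = 7 \left(\frac{1}{17} + \frac{1}{28}\right) \left(-31\right) = 7 \cdot \frac{45}{476} \left(-31\right) = \frac{45}{68} \left(-31\right) = - \frac{1395}{68}$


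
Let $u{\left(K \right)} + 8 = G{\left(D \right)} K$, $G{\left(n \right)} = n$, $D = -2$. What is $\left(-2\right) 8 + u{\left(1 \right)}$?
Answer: $-26$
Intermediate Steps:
$u{\left(K \right)} = -8 - 2 K$
$\left(-2\right) 8 + u{\left(1 \right)} = \left(-2\right) 8 - 10 = -16 - 10 = -26$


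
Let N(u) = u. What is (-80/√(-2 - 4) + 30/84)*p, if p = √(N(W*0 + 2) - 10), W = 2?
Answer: -160*√3/3 + 5*I*√2/7 ≈ -92.376 + 1.0102*I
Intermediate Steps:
p = 2*I*√2 (p = √((2*0 + 2) - 10) = √((0 + 2) - 10) = √(2 - 10) = √(-8) = 2*I*√2 ≈ 2.8284*I)
(-80/√(-2 - 4) + 30/84)*p = (-80/√(-2 - 4) + 30/84)*(2*I*√2) = (-80*(-I*√6/6) + 30*(1/84))*(2*I*√2) = (-80*(-I*√6/6) + 5/14)*(2*I*√2) = (-(-40)*I*√6/3 + 5/14)*(2*I*√2) = (40*I*√6/3 + 5/14)*(2*I*√2) = (5/14 + 40*I*√6/3)*(2*I*√2) = 2*I*√2*(5/14 + 40*I*√6/3)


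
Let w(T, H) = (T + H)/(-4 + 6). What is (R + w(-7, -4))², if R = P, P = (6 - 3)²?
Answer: 49/4 ≈ 12.250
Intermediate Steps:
w(T, H) = H/2 + T/2 (w(T, H) = (H + T)/2 = (H + T)*(½) = H/2 + T/2)
P = 9 (P = 3² = 9)
R = 9
(R + w(-7, -4))² = (9 + ((½)*(-4) + (½)*(-7)))² = (9 + (-2 - 7/2))² = (9 - 11/2)² = (7/2)² = 49/4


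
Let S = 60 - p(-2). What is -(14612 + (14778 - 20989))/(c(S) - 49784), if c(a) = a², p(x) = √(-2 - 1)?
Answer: 388016987/2133282169 - 1008120*I*√3/2133282169 ≈ 0.18189 - 0.00081851*I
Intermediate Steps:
p(x) = I*√3 (p(x) = √(-3) = I*√3)
S = 60 - I*√3 ≈ 60.0 - 1.732*I
-(14612 + (14778 - 20989))/(c(S) - 49784) = -(14612 + (14778 - 20989))/((60 - I*√3)² - 49784) = -(14612 - 6211)/(-49784 + (60 - I*√3)²) = -8401/(-49784 + (60 - I*√3)²)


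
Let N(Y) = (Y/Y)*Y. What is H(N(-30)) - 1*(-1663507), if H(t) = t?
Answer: 1663477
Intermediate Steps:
N(Y) = Y (N(Y) = 1*Y = Y)
H(N(-30)) - 1*(-1663507) = -30 - 1*(-1663507) = -30 + 1663507 = 1663477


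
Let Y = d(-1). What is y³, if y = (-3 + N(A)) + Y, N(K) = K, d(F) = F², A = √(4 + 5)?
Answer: 1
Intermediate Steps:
A = 3 (A = √9 = 3)
Y = 1 (Y = (-1)² = 1)
y = 1 (y = (-3 + 3) + 1 = 0 + 1 = 1)
y³ = 1³ = 1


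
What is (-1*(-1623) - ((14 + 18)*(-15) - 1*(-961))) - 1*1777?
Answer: -635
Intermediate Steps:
(-1*(-1623) - ((14 + 18)*(-15) - 1*(-961))) - 1*1777 = (1623 - (32*(-15) + 961)) - 1777 = (1623 - (-480 + 961)) - 1777 = (1623 - 1*481) - 1777 = (1623 - 481) - 1777 = 1142 - 1777 = -635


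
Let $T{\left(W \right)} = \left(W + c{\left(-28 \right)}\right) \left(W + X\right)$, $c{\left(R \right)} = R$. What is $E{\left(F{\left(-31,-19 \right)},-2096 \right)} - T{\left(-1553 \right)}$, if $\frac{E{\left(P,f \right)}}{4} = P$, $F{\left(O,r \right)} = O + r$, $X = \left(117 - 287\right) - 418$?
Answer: $-3385121$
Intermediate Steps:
$X = -588$ ($X = -170 - 418 = -588$)
$E{\left(P,f \right)} = 4 P$
$T{\left(W \right)} = \left(-588 + W\right) \left(-28 + W\right)$ ($T{\left(W \right)} = \left(W - 28\right) \left(W - 588\right) = \left(-28 + W\right) \left(-588 + W\right) = \left(-588 + W\right) \left(-28 + W\right)$)
$E{\left(F{\left(-31,-19 \right)},-2096 \right)} - T{\left(-1553 \right)} = 4 \left(-31 - 19\right) - \left(16464 + \left(-1553\right)^{2} - -956648\right) = 4 \left(-50\right) - \left(16464 + 2411809 + 956648\right) = -200 - 3384921 = -3385121$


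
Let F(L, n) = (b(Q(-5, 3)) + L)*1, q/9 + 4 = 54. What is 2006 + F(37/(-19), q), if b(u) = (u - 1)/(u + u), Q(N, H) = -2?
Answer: 152365/76 ≈ 2004.8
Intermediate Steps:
q = 450 (q = -36 + 9*54 = -36 + 486 = 450)
b(u) = (-1 + u)/(2*u) (b(u) = (-1 + u)/((2*u)) = (-1 + u)*(1/(2*u)) = (-1 + u)/(2*u))
F(L, n) = 3/4 + L (F(L, n) = ((1/2)*(-1 - 2)/(-2) + L)*1 = ((1/2)*(-1/2)*(-3) + L)*1 = (3/4 + L)*1 = 3/4 + L)
2006 + F(37/(-19), q) = 2006 + (3/4 + 37/(-19)) = 2006 + (3/4 + 37*(-1/19)) = 2006 + (3/4 - 37/19) = 2006 - 91/76 = 152365/76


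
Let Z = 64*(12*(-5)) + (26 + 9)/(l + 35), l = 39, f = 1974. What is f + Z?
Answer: -138049/74 ≈ -1865.5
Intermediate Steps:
Z = -284125/74 (Z = 64*(12*(-5)) + (26 + 9)/(39 + 35) = 64*(-60) + 35/74 = -3840 + 35*(1/74) = -3840 + 35/74 = -284125/74 ≈ -3839.5)
f + Z = 1974 - 284125/74 = -138049/74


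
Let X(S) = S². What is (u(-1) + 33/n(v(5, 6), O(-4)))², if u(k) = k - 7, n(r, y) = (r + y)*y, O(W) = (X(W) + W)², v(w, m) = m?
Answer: 3316492921/51840000 ≈ 63.976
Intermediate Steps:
O(W) = (W + W²)² (O(W) = (W² + W)² = (W + W²)²)
n(r, y) = y*(r + y)
u(k) = -7 + k
(u(-1) + 33/n(v(5, 6), O(-4)))² = ((-7 - 1) + 33/((((-4)²*(1 - 4)²)*(6 + (-4)²*(1 - 4)²))))² = (-8 + 33/(((16*(-3)²)*(6 + 16*(-3)²))))² = (-8 + 33/(((16*9)*(6 + 16*9))))² = (-8 + 33/((144*(6 + 144))))² = (-8 + 33/((144*150)))² = (-8 + 33/21600)² = (-8 + 33*(1/21600))² = (-8 + 11/7200)² = (-57589/7200)² = 3316492921/51840000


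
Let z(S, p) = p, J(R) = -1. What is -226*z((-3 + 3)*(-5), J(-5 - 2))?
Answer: 226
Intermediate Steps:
-226*z((-3 + 3)*(-5), J(-5 - 2)) = -226*(-1) = 226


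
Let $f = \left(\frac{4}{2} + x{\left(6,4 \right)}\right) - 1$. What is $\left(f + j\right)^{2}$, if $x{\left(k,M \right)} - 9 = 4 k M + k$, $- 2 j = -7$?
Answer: $\frac{53361}{4} \approx 13340.0$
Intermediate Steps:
$j = \frac{7}{2}$ ($j = \left(- \frac{1}{2}\right) \left(-7\right) = \frac{7}{2} \approx 3.5$)
$x{\left(k,M \right)} = 9 + k + 4 M k$ ($x{\left(k,M \right)} = 9 + \left(4 k M + k\right) = 9 + \left(4 M k + k\right) = 9 + \left(k + 4 M k\right) = 9 + k + 4 M k$)
$f = 112$ ($f = \left(\frac{4}{2} + \left(9 + 6 + 4 \cdot 4 \cdot 6\right)\right) - 1 = \left(4 \cdot \frac{1}{2} + \left(9 + 6 + 96\right)\right) - 1 = \left(2 + 111\right) - 1 = 113 - 1 = 112$)
$\left(f + j\right)^{2} = \left(112 + \frac{7}{2}\right)^{2} = \left(\frac{231}{2}\right)^{2} = \frac{53361}{4}$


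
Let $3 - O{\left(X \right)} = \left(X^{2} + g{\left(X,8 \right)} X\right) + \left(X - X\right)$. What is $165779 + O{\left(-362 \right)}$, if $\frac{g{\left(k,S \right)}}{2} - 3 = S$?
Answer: $42702$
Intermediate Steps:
$g{\left(k,S \right)} = 6 + 2 S$
$O{\left(X \right)} = 3 - X^{2} - 22 X$ ($O{\left(X \right)} = 3 - \left(\left(X^{2} + \left(6 + 2 \cdot 8\right) X\right) + \left(X - X\right)\right) = 3 - \left(\left(X^{2} + \left(6 + 16\right) X\right) + 0\right) = 3 - \left(\left(X^{2} + 22 X\right) + 0\right) = 3 - \left(X^{2} + 22 X\right) = 3 - X^{2} - 22 X$)
$165779 + O{\left(-362 \right)} = 165779 - 123077 = 42702$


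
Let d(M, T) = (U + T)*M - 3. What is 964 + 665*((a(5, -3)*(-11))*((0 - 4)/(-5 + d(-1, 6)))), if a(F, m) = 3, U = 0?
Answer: -5306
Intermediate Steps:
d(M, T) = -3 + M*T (d(M, T) = (0 + T)*M - 3 = T*M - 3 = M*T - 3 = -3 + M*T)
964 + 665*((a(5, -3)*(-11))*((0 - 4)/(-5 + d(-1, 6)))) = 964 + 665*((3*(-11))*((0 - 4)/(-5 + (-3 - 1*6)))) = 964 + 665*(-(-132)/(-5 + (-3 - 6))) = 964 + 665*(-(-132)/(-5 - 9)) = 964 + 665*(-(-132)/(-14)) = 964 + 665*(-(-132)*(-1)/14) = 964 + 665*(-33*2/7) = 964 + 665*(-66/7) = 964 - 6270 = -5306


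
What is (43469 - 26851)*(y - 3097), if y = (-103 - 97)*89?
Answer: -347266346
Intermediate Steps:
y = -17800 (y = -200*89 = -17800)
(43469 - 26851)*(y - 3097) = (43469 - 26851)*(-17800 - 3097) = 16618*(-20897) = -347266346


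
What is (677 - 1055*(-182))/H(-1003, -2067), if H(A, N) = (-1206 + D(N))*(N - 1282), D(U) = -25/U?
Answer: 398284029/8348310173 ≈ 0.047708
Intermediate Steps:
H(A, N) = (-1282 + N)*(-1206 - 25/N) (H(A, N) = (-1206 - 25/N)*(N - 1282) = (-1206 - 25/N)*(-1282 + N) = (-1282 + N)*(-1206 - 25/N))
(677 - 1055*(-182))/H(-1003, -2067) = (677 - 1055*(-182))/(1546067 - 1206*(-2067) + 32050/(-2067)) = (677 + 192010)/(1546067 + 2492802 + 32050*(-1/2067)) = 192687/(1546067 + 2492802 - 32050/2067) = 192687/(8348310173/2067) = 192687*(2067/8348310173) = 398284029/8348310173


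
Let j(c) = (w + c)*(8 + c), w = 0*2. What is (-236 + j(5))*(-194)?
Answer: 33174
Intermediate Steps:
w = 0
j(c) = c*(8 + c) (j(c) = (0 + c)*(8 + c) = c*(8 + c))
(-236 + j(5))*(-194) = (-236 + 5*(8 + 5))*(-194) = (-236 + 5*13)*(-194) = (-236 + 65)*(-194) = -171*(-194) = 33174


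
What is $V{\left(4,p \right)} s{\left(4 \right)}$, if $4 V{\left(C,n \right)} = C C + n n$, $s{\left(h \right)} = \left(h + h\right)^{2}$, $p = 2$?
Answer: $320$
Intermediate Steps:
$s{\left(h \right)} = 4 h^{2}$ ($s{\left(h \right)} = \left(2 h\right)^{2} = 4 h^{2}$)
$V{\left(C,n \right)} = \frac{C^{2}}{4} + \frac{n^{2}}{4}$ ($V{\left(C,n \right)} = \frac{C C + n n}{4} = \frac{C^{2} + n^{2}}{4} = \frac{C^{2}}{4} + \frac{n^{2}}{4}$)
$V{\left(4,p \right)} s{\left(4 \right)} = \left(\frac{4^{2}}{4} + \frac{2^{2}}{4}\right) 4 \cdot 4^{2} = \left(\frac{1}{4} \cdot 16 + \frac{1}{4} \cdot 4\right) 4 \cdot 16 = \left(4 + 1\right) 64 = 5 \cdot 64 = 320$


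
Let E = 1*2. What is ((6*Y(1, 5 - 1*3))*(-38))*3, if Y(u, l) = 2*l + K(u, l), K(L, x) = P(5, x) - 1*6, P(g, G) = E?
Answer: 0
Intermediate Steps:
E = 2
P(g, G) = 2
K(L, x) = -4 (K(L, x) = 2 - 1*6 = 2 - 6 = -4)
Y(u, l) = -4 + 2*l (Y(u, l) = 2*l - 4 = -4 + 2*l)
((6*Y(1, 5 - 1*3))*(-38))*3 = ((6*(-4 + 2*(5 - 1*3)))*(-38))*3 = ((6*(-4 + 2*(5 - 3)))*(-38))*3 = ((6*(-4 + 2*2))*(-38))*3 = ((6*(-4 + 4))*(-38))*3 = ((6*0)*(-38))*3 = (0*(-38))*3 = 0*3 = 0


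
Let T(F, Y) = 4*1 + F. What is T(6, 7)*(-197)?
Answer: -1970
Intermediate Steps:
T(F, Y) = 4 + F
T(6, 7)*(-197) = (4 + 6)*(-197) = 10*(-197) = -1970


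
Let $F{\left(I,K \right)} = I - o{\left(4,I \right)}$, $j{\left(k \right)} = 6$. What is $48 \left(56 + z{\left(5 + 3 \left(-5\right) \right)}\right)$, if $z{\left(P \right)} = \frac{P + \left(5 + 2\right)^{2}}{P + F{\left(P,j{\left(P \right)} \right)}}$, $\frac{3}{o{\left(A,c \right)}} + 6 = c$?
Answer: $\frac{822144}{317} \approx 2593.5$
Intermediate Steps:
$o{\left(A,c \right)} = \frac{3}{-6 + c}$
$F{\left(I,K \right)} = I - \frac{3}{-6 + I}$
$z{\left(P \right)} = \frac{49 + P}{P + \frac{-3 + P \left(-6 + P\right)}{-6 + P}}$ ($z{\left(P \right)} = \frac{P + \left(5 + 2\right)^{2}}{P + \frac{-3 + P \left(-6 + P\right)}{-6 + P}} = \frac{P + 7^{2}}{P + \frac{-3 + P \left(-6 + P\right)}{-6 + P}} = \frac{P + 49}{P + \frac{-3 + P \left(-6 + P\right)}{-6 + P}} = \frac{49 + P}{P + \frac{-3 + P \left(-6 + P\right)}{-6 + P}}$)
$48 \left(56 + z{\left(5 + 3 \left(-5\right) \right)}\right) = 48 \left(56 + \frac{\left(-6 + \left(5 + 3 \left(-5\right)\right)\right) \left(49 + \left(5 + 3 \left(-5\right)\right)\right)}{-3 + 2 \left(5 + 3 \left(-5\right)\right) \left(-6 + \left(5 + 3 \left(-5\right)\right)\right)}\right) = 48 \left(56 + \frac{\left(-6 + \left(5 - 15\right)\right) \left(49 + \left(5 - 15\right)\right)}{-3 + 2 \left(5 - 15\right) \left(-6 + \left(5 - 15\right)\right)}\right) = 48 \left(56 + \frac{\left(-6 - 10\right) \left(49 - 10\right)}{-3 + 2 \left(-10\right) \left(-6 - 10\right)}\right) = 48 \left(56 + \frac{1}{-3 + 2 \left(-10\right) \left(-16\right)} \left(-16\right) 39\right) = 48 \left(56 + \frac{1}{-3 + 320} \left(-16\right) 39\right) = 48 \left(56 + \frac{1}{317} \left(-16\right) 39\right) = 48 \left(56 - \frac{624}{317}\right) = 48 \cdot \frac{17128}{317} = \frac{822144}{317}$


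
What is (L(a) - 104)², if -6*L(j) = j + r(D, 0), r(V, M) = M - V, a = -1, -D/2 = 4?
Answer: 398161/36 ≈ 11060.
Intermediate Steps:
D = -8 (D = -2*4 = -8)
L(j) = -4/3 - j/6 (L(j) = -(j + (0 - 1*(-8)))/6 = -(j + (0 + 8))/6 = -(j + 8)/6 = -(8 + j)/6 = -4/3 - j/6)
(L(a) - 104)² = ((-4/3 - ⅙*(-1)) - 104)² = ((-4/3 + ⅙) - 104)² = (-7/6 - 104)² = (-631/6)² = 398161/36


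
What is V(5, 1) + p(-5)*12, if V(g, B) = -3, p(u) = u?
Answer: -63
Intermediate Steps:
V(5, 1) + p(-5)*12 = -3 - 5*12 = -3 - 60 = -63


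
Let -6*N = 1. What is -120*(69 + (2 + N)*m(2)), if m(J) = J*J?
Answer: -9160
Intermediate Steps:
N = -⅙ (N = -⅙*1 = -⅙ ≈ -0.16667)
m(J) = J²
-120*(69 + (2 + N)*m(2)) = -120*(69 + (2 - ⅙)*2²) = -120*(69 + (11/6)*4) = -120*(69 + 22/3) = -120*229/3 = -9160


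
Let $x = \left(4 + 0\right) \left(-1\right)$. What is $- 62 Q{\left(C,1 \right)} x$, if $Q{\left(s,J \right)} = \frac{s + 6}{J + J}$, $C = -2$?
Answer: $496$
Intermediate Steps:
$Q{\left(s,J \right)} = \frac{6 + s}{2 J}$
$x = -4$ ($x = 4 \left(-1\right) = -4$)
$- 62 Q{\left(C,1 \right)} x = - 62 \frac{6 - 2}{2 \cdot 1} \left(-4\right) = - 62 \cdot \frac{1}{2} \cdot 1 \cdot 4 \left(-4\right) = \left(-62\right) 2 \left(-4\right) = \left(-124\right) \left(-4\right) = 496$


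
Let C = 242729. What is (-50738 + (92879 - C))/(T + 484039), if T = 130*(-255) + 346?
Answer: -200588/451235 ≈ -0.44453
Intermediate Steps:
T = -32804 (T = -33150 + 346 = -32804)
(-50738 + (92879 - C))/(T + 484039) = (-50738 + (92879 - 1*242729))/(-32804 + 484039) = (-50738 + (92879 - 242729))/451235 = (-50738 - 149850)*(1/451235) = -200588*1/451235 = -200588/451235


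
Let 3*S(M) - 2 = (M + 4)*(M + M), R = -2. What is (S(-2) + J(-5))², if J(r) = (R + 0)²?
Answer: 4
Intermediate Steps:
S(M) = ⅔ + 2*M*(4 + M)/3 (S(M) = ⅔ + ((M + 4)*(M + M))/3 = ⅔ + ((4 + M)*(2*M))/3 = ⅔ + (2*M*(4 + M))/3 = ⅔ + 2*M*(4 + M)/3)
J(r) = 4 (J(r) = (-2 + 0)² = (-2)² = 4)
(S(-2) + J(-5))² = ((⅔ + (⅔)*(-2)² + (8/3)*(-2)) + 4)² = ((⅔ + (⅔)*4 - 16/3) + 4)² = ((⅔ + 8/3 - 16/3) + 4)² = (-2 + 4)² = 2² = 4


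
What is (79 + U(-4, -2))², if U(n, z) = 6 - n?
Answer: 7921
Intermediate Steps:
(79 + U(-4, -2))² = (79 + (6 - 1*(-4)))² = (79 + (6 + 4))² = (79 + 10)² = 89² = 7921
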